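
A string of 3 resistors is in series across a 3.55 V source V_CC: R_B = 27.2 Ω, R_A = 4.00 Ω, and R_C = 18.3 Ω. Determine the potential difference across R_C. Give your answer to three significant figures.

Series total: ΣR = 27.2 + 4.00 + 18.3 = 49.50 Ω.
V = V_CC · R/ΣR = 3.55 × 0.3697 = 1.312 V.

V ≈ 1.31 V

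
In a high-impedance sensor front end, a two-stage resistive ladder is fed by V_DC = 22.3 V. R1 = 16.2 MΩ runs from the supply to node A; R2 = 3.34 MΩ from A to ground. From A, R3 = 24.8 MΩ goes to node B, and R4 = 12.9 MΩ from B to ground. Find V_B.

Node A sees R2 in parallel with the series input of stage 2, R3 + R4 = 37.70 MΩ.
R2 ‖ (R3+R4) = 3.068 MΩ.
First divider: V_A = V_DC · 3.068/(16.2 + 3.068) = 3.551 V.
V_B = V_A × 0.3422 = 1.215 V.

V_B ≈ 1.22 V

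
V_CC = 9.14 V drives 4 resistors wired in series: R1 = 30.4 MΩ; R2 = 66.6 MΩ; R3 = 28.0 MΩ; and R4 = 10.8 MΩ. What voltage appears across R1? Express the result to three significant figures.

Total series resistance ΣR = 30.4 + 66.6 + 28.0 + 10.8 = 135.8 MΩ.
V = V_CC · R/ΣR = 9.14 × 0.2239 = 2.046 V.

V ≈ 2.05 V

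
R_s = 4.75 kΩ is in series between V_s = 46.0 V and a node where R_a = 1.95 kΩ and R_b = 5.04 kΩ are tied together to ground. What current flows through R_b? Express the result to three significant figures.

I ≈ 2.08 mA

Equivalent of the parallel group: R_p = 1.406 kΩ.
V_A by voltage divider: V_A = 46.0 × 1.406/(4.75 + 1.406) = 10.51 V.
Branch current I = V_A/R_b = 10.51/5.04 = 2.085 mA.
(Equivalently: I_total = 7.472 mA, then current-divider fraction G_k/ΣG = 0.2790.)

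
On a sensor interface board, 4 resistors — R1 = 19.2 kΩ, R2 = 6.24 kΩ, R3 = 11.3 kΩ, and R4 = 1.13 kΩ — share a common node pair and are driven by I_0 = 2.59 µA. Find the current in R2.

ΣG = 1/19.2 + 1/6.24 + 1/11.3 + 1/1.13 = 1.186.
R2 takes the fraction G_k/ΣG = 0.1603/1.186 = 0.1351, so I = 2.59 × 0.1351 = 0.3500 µA.

I ≈ 0.350 µA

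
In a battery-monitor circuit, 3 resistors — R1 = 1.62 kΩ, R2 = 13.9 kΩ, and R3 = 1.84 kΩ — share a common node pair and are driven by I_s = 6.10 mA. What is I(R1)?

I ≈ 3.05 mA

Conductances: ΣG = 1/1.62 + 1/13.9 + 1/1.84 = 1.233 (1/kΩ).
By the current-divider rule, I = I_s · G_k/ΣG = 6.10 × 0.5008 = 3.055 mA.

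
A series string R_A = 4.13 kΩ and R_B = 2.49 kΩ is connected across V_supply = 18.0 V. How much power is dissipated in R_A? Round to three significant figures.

P ≈ 30.5 mW

ΣR = 6.620 kΩ → I = 18.0/6.620 = 2.719 mA.
P = I²R = 7.393 × 4.13 = 30.53 mW.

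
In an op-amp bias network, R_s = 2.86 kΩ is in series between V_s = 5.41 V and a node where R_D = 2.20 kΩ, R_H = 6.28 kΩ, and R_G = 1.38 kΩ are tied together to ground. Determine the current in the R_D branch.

I ≈ 0.509 mA

Equivalent of the parallel group: R_p = 0.7472 kΩ.
V_A = 5.41 × 0.7472/3.607 = 1.121 V.
I(R_D) = V_A / R_D = 1.121/2.20 = 0.5094 mA.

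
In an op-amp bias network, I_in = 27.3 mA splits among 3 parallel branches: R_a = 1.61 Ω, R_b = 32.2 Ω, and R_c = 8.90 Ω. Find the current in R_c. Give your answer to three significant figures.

Conductances: ΣG = 1/1.61 + 1/32.2 + 1/8.90 = 0.7645 (1/Ω).
R_c takes the fraction G_k/ΣG = 0.1124/0.7645 = 0.1470, so I = 27.3 × 0.1470 = 4.012 mA.

I ≈ 4.01 mA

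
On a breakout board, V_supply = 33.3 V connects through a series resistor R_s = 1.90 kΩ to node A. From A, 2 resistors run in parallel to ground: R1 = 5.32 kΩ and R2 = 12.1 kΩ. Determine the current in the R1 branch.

Combine the parallel branches: R_p = (1/5.32 + 1/12.1)⁻¹ = 3.695 kΩ.
Node voltage V_A = V_supply · R_p/(R_s + R_p) = 33.3 × 0.6604 = 21.99 V.
Branch current I = V_A/R1 = 21.99/5.32 = 4.134 mA.

I ≈ 4.13 mA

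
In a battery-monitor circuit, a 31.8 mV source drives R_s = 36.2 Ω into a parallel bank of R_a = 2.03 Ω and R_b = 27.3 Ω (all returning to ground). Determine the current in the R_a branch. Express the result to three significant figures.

I ≈ 0.777 mA

Parallel bank: R_p = 1/(1/2.03 + 1/27.3) = 1.889 Ω.
V_A = 31.8 × 1.889/38.09 = 1.577 mV.
I(R_a) = V_A / R_a = 1.577/2.03 = 0.7771 mA.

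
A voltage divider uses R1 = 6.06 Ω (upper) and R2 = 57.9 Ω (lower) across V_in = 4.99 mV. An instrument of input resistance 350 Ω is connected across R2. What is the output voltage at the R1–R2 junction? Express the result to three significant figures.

The load sits in parallel with R2, giving an effective lower resistance R2' = R2·R_L/(R2+R_L) = 49.68 Ω.
Now apply the divider: V_out = 4.99 × 0.8913 = 4.448 mV.
(Unloaded it would be 4.52 mV; the load pulls it down.)

V_out ≈ 4.45 mV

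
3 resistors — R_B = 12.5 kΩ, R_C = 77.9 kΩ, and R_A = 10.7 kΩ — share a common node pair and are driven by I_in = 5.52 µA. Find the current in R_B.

Conductances: ΣG = 1/12.5 + 1/77.9 + 1/10.7 = 0.1863 (1/kΩ).
R_B takes the fraction G_k/ΣG = 0.08000/0.1863 = 0.4294, so I = 5.52 × 0.4294 = 2.370 µA.

I ≈ 2.37 µA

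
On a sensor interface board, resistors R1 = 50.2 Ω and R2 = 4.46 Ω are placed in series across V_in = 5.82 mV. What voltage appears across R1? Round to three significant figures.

Series total: ΣR = 50.2 + 4.46 = 54.66 Ω.
V = V_in · R/ΣR = 5.82 × 0.9184 = 5.345 mV.

V ≈ 5.35 mV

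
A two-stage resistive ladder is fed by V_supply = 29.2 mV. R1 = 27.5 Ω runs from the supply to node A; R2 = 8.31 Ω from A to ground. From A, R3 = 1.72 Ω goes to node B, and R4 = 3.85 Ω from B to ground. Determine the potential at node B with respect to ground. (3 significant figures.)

V_B ≈ 2.18 mV

Looking into the second stage from A: R3 + R4 = 5.570 Ω appears in parallel with R2.
Effective lower resistance at A: R2 ‖ 5.570 = 3.335 Ω.
First divider: V_A = V_supply · 3.335/(27.5 + 3.335) = 3.158 mV.
V_B = V_A × 0.6912 = 2.183 mV.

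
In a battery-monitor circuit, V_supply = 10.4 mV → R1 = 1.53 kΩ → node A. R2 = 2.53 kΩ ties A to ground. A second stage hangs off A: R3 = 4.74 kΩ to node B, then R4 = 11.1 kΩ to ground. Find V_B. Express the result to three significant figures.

V_B ≈ 4.28 mV

The second stage (R3 + R4 = 15.84 kΩ) loads node A in parallel with R2.
Effective lower resistance at A: R2 ‖ 15.84 = 2.182 kΩ.
V_A = 10.4 × 2.182/(1.53 + 2.182) = 6.113 mV.
Stage 2 is unloaded, so V_B = V_A · R4/(R3+R4) = 6.113 × 11.1/15.84 = 4.284 mV.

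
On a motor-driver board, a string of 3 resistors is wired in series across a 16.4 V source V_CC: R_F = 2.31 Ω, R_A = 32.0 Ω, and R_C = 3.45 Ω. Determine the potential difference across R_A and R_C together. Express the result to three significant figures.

Series total: ΣR = 2.31 + 32.0 + 3.45 = 37.76 Ω.
R_{R_A..R_C} = 32.0 + 3.45 = 35.45 Ω.
By the voltage-divider rule, V = 16.4 × 35.45/37.76 = 15.40 V.

V ≈ 15.4 V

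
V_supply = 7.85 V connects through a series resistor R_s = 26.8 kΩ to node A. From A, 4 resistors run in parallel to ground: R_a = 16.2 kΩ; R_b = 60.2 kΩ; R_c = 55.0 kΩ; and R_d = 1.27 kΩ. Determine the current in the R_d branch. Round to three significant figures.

I ≈ 0.250 mA

Combine the parallel branches: R_p = (1/16.2 + 1/60.2 + 1/55.0 + 1/1.27)⁻¹ = 1.131 kΩ.
Node voltage V_A = V_supply · R_p/(R_s + R_p) = 7.85 × 0.04050 = 0.3180 V.
Branch current I = V_A/R_d = 0.3180/1.27 = 0.2504 mA.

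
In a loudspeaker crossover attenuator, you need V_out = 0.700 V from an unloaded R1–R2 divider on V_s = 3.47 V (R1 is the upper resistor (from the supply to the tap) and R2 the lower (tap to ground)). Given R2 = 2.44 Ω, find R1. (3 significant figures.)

R1 ≈ 9.66 Ω

V_out/V_s = R2/(R1+R2) = 0.2017.
Rearranging, R1 = R2·(1−k)/k = 2.44 × 3.957 = 9.655 Ω.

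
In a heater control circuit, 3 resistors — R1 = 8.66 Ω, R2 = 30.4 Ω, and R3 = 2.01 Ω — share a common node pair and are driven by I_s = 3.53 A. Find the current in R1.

ΣG = 1/8.66 + 1/30.4 + 1/2.01 = 0.6459.
Current divider: I(R1) = I_s · G_k/ΣG = 3.53 × (0.1155/0.6459) = 3.53 × 0.1788 = 0.6311 A.

I ≈ 0.631 A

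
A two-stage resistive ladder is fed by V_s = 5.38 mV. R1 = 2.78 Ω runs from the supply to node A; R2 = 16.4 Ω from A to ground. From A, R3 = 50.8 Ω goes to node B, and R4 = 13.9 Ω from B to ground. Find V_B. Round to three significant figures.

V_B ≈ 0.953 mV

The second stage (R3 + R4 = 64.70 Ω) loads node A in parallel with R2.
R2 ‖ (R3+R4) = 13.08 Ω.
So V_A = 5.38 × 0.8248 = 4.437 mV.
Then the unloaded second divider: V_B = V_A × R4/(R3+R4) = 4.437 × 0.2148 = 0.9533 mV.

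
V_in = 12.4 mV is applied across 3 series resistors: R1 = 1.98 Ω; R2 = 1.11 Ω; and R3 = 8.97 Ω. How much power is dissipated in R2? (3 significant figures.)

P ≈ 1.17 µW

The common current is I = 12.4/12.06 = 1.028 mA.
P = I²R = 1.057 × 1.11 = 1.173 µW.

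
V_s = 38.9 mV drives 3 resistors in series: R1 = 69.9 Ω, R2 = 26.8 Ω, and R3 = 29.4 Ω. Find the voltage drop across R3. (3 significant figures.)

Series total: ΣR = 69.9 + 26.8 + 29.4 = 126.1 Ω.
Voltage divider: V = V_s · (29.40 / 126.1) = 38.9 × 0.2331 = 9.069 mV.

V ≈ 9.07 mV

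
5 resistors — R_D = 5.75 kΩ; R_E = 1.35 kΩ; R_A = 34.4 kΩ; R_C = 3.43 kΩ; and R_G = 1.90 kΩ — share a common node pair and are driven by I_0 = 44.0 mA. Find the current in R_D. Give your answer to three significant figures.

I ≈ 4.34 mA

ΣG = 1/5.75 + 1/1.35 + 1/34.4 + 1/3.43 + 1/1.90 = 1.762.
By the current-divider rule, I = I_0 · G_k/ΣG = 44.0 × 0.09873 = 4.344 mA.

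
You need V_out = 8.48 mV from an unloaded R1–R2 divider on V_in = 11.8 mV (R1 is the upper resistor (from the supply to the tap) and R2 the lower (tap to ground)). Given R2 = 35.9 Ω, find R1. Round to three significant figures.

Required fraction k = V_out/V_in = 0.7186.
So R1 = R2 · (V_in/V_out − 1) = 35.9 × (11.8/8.48 − 1) = 35.9 × 0.3915 = 14.06 Ω.

R1 ≈ 14.1 Ω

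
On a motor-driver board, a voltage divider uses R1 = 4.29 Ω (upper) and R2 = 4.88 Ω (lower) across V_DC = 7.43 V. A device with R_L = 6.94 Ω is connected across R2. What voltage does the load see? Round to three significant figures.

First combine the lower leg with the load: R2 ‖ R_L = 2.865 Ω.
Voltage divider with the loaded lower leg: V_out = 7.43 × 2.865/(4.29 + 2.865) = 7.43 × 0.4004 = 2.975 V.

V_out ≈ 2.98 V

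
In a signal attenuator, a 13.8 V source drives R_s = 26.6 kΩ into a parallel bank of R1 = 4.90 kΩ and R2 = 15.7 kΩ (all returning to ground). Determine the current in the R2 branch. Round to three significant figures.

Equivalent of the parallel group: R_p = 3.734 kΩ.
Node voltage V_A = V_CC · R_p/(R_s + R_p) = 13.8 × 0.1231 = 1.699 V.
Branch current I = V_A/R2 = 1.699/15.7 = 0.1082 mA.
(Check via current divider: I_total = 0.4549 mA; share G_k/ΣG = 0.2379 → same result.)

I ≈ 0.108 mA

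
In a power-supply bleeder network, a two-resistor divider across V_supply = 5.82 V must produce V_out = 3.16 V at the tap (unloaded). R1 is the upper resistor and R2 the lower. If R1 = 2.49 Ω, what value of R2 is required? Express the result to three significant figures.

Required fraction k = V_out/V_supply = 0.5430.
Rearranging, R2 = R1·k/(1−k) = 2.49 × 1.188 = 2.958 Ω.

R2 ≈ 2.96 Ω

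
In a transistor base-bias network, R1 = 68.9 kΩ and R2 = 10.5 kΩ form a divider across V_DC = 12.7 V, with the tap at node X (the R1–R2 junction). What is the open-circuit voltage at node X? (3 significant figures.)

V_th ≈ 1.68 V

With X open, the divider is unloaded: V_th = 12.7 × 10.5/79.40 = 1.679 V.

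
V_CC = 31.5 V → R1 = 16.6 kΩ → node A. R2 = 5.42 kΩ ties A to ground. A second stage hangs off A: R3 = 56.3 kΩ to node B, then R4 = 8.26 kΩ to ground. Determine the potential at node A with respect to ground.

Node A sees R2 in parallel with the series input of stage 2, R3 + R4 = 64.56 kΩ.
R2 ‖ (R3+R4) = 5.000 kΩ.
First divider: V_A = V_CC · 5.000/(16.6 + 5.000) = 7.292 V.

V_A ≈ 7.29 V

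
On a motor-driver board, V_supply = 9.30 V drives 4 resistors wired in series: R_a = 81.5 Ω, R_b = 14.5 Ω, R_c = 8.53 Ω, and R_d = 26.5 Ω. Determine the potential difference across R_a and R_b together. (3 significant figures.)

Series total: ΣR = 81.5 + 14.5 + 8.53 + 26.5 = 131.0 Ω.
R_{R_a..R_b} = 81.5 + 14.5 = 96.00 Ω.
By the voltage-divider rule, V = 9.30 × 96.00/131.0 = 6.814 V.

V ≈ 6.81 V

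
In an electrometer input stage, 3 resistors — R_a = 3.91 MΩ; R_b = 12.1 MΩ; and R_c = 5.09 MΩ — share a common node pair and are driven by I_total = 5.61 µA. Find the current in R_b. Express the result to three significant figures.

ΣG = 1/3.91 + 1/12.1 + 1/5.09 = 0.5349.
R_b takes the fraction G_k/ΣG = 0.08264/0.5349 = 0.1545, so I = 5.61 × 0.1545 = 0.8668 µA.

I ≈ 0.867 µA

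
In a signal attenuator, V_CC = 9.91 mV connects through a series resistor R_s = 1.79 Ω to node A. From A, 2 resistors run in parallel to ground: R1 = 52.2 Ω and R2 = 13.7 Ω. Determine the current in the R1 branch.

Combine the parallel branches: R_p = (1/52.2 + 1/13.7)⁻¹ = 10.85 Ω.
V_A = 9.91 × 10.85/12.64 = 8.507 mV.
Branch current I = V_A/R1 = 8.507/52.2 = 0.1630 mA.

I ≈ 0.163 mA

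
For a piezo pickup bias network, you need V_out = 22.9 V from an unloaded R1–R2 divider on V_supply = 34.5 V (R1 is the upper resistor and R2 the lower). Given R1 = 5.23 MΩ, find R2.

Required fraction k = V_out/V_supply = 0.6638.
R2 = R1 · 0.6638/(1 − 0.6638) = 10.32 MΩ.

R2 ≈ 10.3 MΩ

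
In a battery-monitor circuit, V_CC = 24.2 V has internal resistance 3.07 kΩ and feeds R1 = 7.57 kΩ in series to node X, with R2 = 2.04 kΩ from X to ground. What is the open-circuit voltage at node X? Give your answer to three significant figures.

R1' = 3.07 + 7.57 = 10.64 kΩ (source resistance + R1).
With X open, the divider is unloaded: V_th = 24.2 × 2.04/12.68 = 3.893 V.

V_th ≈ 3.89 V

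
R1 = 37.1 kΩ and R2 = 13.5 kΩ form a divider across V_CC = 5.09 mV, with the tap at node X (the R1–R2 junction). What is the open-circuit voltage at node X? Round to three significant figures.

V_th ≈ 1.36 mV

With X open, the divider is unloaded: V_th = 5.09 × 13.5/50.60 = 1.358 mV.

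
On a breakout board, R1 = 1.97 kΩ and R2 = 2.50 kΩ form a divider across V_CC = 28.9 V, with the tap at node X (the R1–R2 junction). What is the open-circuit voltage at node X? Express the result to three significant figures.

V_th ≈ 16.2 V

V_th is the unloaded tap voltage: V_CC · R2/(R1+R2) = 28.9 × 0.5593 = 16.16 V.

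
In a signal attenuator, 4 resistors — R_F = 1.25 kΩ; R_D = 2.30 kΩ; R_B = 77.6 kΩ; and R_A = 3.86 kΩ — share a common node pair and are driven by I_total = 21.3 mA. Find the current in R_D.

ΣG = 1/1.25 + 1/2.30 + 1/77.6 + 1/3.86 = 1.507.
R_D takes the fraction G_k/ΣG = 0.4348/1.507 = 0.2886, so I = 21.3 × 0.2886 = 6.146 mA.

I ≈ 6.15 mA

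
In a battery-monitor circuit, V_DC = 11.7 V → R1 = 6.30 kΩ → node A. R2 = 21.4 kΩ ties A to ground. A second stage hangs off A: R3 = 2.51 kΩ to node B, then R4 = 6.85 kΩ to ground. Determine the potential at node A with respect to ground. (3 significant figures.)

V_A ≈ 5.95 V

The second stage (R3 + R4 = 9.360 kΩ) loads node A in parallel with R2.
R2 ‖ (R3+R4) = 6.512 kΩ.
So V_A = 11.7 × 0.5083 = 5.947 V.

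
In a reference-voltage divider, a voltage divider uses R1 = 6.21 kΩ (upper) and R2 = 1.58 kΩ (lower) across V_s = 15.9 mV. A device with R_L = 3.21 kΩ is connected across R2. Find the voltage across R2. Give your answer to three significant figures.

The load sits in parallel with R2, giving an effective lower resistance R2' = R2·R_L/(R2+R_L) = 1.059 kΩ.
Voltage divider with the loaded lower leg: V_out = 15.9 × 1.059/(6.21 + 1.059) = 15.9 × 0.1457 = 2.316 mV.

V_out ≈ 2.32 mV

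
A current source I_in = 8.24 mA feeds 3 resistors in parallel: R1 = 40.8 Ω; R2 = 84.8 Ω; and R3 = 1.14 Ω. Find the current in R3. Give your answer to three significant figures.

Conductances: ΣG = 1/40.8 + 1/84.8 + 1/1.14 = 0.9135 (1/Ω).
R3 takes the fraction G_k/ΣG = 0.8772/0.9135 = 0.9603, so I = 8.24 × 0.9603 = 7.913 mA.

I ≈ 7.91 mA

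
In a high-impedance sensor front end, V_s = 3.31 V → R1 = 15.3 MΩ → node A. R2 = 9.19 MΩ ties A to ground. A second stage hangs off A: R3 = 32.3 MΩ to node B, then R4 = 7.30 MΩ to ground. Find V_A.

V_A ≈ 1.08 V

The second stage (R3 + R4 = 39.60 MΩ) loads node A in parallel with R2.
Effective lower resistance at A: R2 ‖ 39.60 = 7.459 MΩ.
So V_A = 3.31 × 0.3277 = 1.085 V.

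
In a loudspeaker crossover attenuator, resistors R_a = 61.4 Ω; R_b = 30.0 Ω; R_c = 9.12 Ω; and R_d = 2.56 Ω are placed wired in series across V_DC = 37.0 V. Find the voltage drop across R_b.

V ≈ 10.8 V

Series total: ΣR = 61.4 + 30.0 + 9.12 + 2.56 = 103.1 Ω.
V = V_DC · R/ΣR = 37.0 × 0.2910 = 10.77 V.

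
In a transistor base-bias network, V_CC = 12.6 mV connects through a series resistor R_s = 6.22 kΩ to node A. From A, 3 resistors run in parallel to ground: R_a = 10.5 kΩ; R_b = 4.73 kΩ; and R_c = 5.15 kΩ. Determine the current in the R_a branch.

I ≈ 0.292 µA

Combine the parallel branches: R_p = (1/10.5 + 1/4.73 + 1/5.15)⁻¹ = 1.997 kΩ.
V_A = 12.6 × 1.997/8.217 = 3.062 mV.
Branch current I = V_A/R_a = 3.062/10.5 = 0.2916 µA.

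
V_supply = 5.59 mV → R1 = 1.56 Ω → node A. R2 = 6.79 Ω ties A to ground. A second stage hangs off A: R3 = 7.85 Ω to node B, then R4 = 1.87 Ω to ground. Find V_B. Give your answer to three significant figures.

Looking into the second stage from A: R3 + R4 = 9.720 Ω appears in parallel with R2.
R2 ‖ (R3+R4) = 3.998 Ω.
V_A = 5.59 × 3.998/(1.56 + 3.998) = 4.021 mV.
Stage 2 is unloaded, so V_B = V_A · R4/(R3+R4) = 4.021 × 1.87/9.720 = 0.7736 mV.

V_B ≈ 0.774 mV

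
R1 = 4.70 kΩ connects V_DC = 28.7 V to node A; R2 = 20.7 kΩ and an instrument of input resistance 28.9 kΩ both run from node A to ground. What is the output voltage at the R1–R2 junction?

The load sits in parallel with R2, giving an effective lower resistance R2' = R2·R_L/(R2+R_L) = 12.06 kΩ.
Now apply the divider: V_out = 28.7 × 0.7196 = 20.65 V.

V_out ≈ 20.7 V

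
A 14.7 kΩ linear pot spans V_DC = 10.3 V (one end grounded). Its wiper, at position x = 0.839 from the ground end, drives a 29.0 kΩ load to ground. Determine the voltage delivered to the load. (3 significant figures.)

V_out ≈ 8.09 V

The pot divides into 2.367 kΩ above the wiper and 12.33 kΩ below.
R_L loads the lower segment: effective lower R = 8.653 kΩ.
V_out = 10.3 × 8.653/(2.367 + 8.653) = 8.088 V.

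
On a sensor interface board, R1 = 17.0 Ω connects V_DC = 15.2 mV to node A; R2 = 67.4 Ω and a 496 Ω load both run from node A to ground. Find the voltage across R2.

The load sits in parallel with R2, giving an effective lower resistance R2' = R2·R_L/(R2+R_L) = 59.34 Ω.
Voltage divider with the loaded lower leg: V_out = 15.2 × 59.34/(17.0 + 59.34) = 15.2 × 0.7773 = 11.82 mV.
(Unloaded it would be 12.1 mV; the load pulls it down.)

V_out ≈ 11.8 mV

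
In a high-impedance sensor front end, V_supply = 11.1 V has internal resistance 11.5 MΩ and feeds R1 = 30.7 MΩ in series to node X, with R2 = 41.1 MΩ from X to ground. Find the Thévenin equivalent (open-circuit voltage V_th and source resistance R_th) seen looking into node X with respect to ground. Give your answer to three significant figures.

R1' = 11.5 + 30.7 = 42.20 MΩ (source resistance + R1).
Open-circuit (no load on X): V_th = V_supply · R2/(R1' + R2) = 11.1 × 41.1/(42.20 + 41.1) = 5.477 V.
Looking into X with the source shorted: R_th = R1'·R2/(R1'+R2) = 42.20 × 41.1/83.30 = 20.82 MΩ.

V_th ≈ 5.48 V, R_th ≈ 20.8 MΩ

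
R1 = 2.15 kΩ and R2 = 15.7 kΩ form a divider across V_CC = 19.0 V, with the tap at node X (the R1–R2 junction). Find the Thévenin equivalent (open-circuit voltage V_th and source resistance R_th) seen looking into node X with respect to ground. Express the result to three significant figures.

V_th ≈ 16.7 V, R_th ≈ 1.89 kΩ

With X open, the divider is unloaded: V_th = 19.0 × 15.7/17.85 = 16.71 V.
Zeroing V_CC shorts the top of R1 to ground, so R_th = R1 ‖ R2 = 1.891 kΩ.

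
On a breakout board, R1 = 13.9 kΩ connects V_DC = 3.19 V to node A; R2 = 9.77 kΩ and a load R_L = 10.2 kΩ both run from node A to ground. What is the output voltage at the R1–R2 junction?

R2 ‖ R_L = (9.77 × 10.2)/(9.77 + 10.2) = 4.990 kΩ.
Voltage divider with the loaded lower leg: V_out = 3.19 × 4.990/(13.9 + 4.990) = 3.19 × 0.2642 = 0.8427 V.
(Unloaded it would be 1.32 V; the load pulls it down.)

V_out ≈ 0.843 V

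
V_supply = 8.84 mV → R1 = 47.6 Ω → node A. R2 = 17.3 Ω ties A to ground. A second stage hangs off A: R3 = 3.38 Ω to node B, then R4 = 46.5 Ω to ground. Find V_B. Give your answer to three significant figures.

Node A sees R2 in parallel with the series input of stage 2, R3 + R4 = 49.88 Ω.
R2 ‖ (R3+R4) = 12.84 Ω.
So V_A = 8.84 × 0.2125 = 1.879 mV.
V_B = V_A × 0.9322 = 1.751 mV.

V_B ≈ 1.75 mV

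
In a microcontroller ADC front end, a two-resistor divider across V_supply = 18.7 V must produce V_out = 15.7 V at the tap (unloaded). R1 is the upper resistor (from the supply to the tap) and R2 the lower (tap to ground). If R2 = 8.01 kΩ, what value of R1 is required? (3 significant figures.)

V_out/V_supply = R2/(R1+R2) = 0.8396.
R1 = R2·(1/k − 1) = 8.01 × 0.1911 = 1.531 kΩ.

R1 ≈ 1.53 kΩ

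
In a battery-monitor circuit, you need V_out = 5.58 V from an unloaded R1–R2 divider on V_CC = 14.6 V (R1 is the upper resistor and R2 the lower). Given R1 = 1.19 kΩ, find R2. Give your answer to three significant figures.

R2 ≈ 0.736 kΩ

V_out/V_CC = R2/(R1+R2) = 0.3822.
Rearranging, R2 = R1·k/(1−k) = 1.19 × 0.6186 = 0.7362 kΩ.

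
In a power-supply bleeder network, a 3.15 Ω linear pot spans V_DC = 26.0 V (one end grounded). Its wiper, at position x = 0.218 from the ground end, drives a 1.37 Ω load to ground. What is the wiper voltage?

V_out ≈ 4.07 V

Lower segment x·R_p = 0.6867 Ω; upper segment (1−x)·R_p = 2.463 Ω.
(x·R_p) ‖ R_L = 0.4574 Ω.
Then V_out = V_DC · 0.4574/(2.463 + 0.4574) = 4.072 V.
(Unloaded: V_out = x·V_DC = 5.67 V.)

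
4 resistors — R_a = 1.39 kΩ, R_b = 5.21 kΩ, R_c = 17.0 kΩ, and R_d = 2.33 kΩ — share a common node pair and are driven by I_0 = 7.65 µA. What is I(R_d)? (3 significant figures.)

Total conductance ΣG = 1/1.39 + 1/5.21 + 1/17.0 + 1/2.33 = 1.399 (units of 1/kΩ).
Current divider: I(R_d) = I_0 · G_k/ΣG = 7.65 × (0.4292/1.399) = 7.65 × 0.3067 = 2.346 µA.

I ≈ 2.35 µA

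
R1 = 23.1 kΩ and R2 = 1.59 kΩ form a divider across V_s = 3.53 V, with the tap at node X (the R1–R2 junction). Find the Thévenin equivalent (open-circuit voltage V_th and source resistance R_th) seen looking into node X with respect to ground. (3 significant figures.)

With X open, the divider is unloaded: V_th = 3.53 × 1.59/24.69 = 0.2273 V.
Zeroing V_s shorts the top of R1 to ground, so R_th = R1 ‖ R2 = 1.488 kΩ.

V_th ≈ 0.227 V, R_th ≈ 1.49 kΩ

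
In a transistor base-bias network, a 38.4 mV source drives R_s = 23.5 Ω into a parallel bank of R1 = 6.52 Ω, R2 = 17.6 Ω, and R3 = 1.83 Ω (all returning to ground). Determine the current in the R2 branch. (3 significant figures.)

I ≈ 0.116 mA

Parallel bank: R_p = 1/(1/6.52 + 1/17.6 + 1/1.83) = 1.322 Ω.
Node voltage V_A = V_DC · R_p/(R_s + R_p) = 38.4 × 0.05325 = 2.045 mV.
I(R2) = V_A / R2 = 2.045/17.6 = 0.1162 mA.
(Equivalently: I_total = 1.547 mA, then current-divider fraction G_k/ΣG = 0.07509.)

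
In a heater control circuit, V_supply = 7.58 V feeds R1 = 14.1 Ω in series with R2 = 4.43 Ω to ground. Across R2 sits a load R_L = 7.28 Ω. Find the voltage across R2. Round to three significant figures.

The load sits in parallel with R2, giving an effective lower resistance R2' = R2·R_L/(R2+R_L) = 2.754 Ω.
Then V_out = V_supply · R2'/(R1 + R2') = 7.58 × 2.754/16.85 = 1.239 V.

V_out ≈ 1.24 V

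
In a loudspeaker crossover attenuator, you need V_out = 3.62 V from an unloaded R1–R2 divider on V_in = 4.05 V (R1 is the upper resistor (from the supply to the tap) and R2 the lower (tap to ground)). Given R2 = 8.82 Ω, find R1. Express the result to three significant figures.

R1 ≈ 1.05 Ω

Required fraction k = V_out/V_in = 0.8938.
So R1 = R2 · (V_in/V_out − 1) = 8.82 × (4.05/3.62 − 1) = 8.82 × 0.1188 = 1.048 Ω.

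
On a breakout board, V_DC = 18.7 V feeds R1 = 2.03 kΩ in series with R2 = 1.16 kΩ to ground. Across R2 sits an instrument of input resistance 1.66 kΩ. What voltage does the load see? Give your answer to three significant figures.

V_out ≈ 4.71 V

First combine the lower leg with the load: R2 ‖ R_L = 0.6828 kΩ.
Voltage divider with the loaded lower leg: V_out = 18.7 × 0.6828/(2.03 + 0.6828) = 18.7 × 0.2517 = 4.707 V.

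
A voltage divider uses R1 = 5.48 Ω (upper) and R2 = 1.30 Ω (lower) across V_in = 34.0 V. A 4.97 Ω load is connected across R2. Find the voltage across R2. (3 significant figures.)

First combine the lower leg with the load: R2 ‖ R_L = 1.030 Ω.
Then V_out = V_in · R2'/(R1 + R2') = 34.0 × 1.030/6.510 = 5.381 V.
(Unloaded it would be 6.52 V; the load pulls it down.)

V_out ≈ 5.38 V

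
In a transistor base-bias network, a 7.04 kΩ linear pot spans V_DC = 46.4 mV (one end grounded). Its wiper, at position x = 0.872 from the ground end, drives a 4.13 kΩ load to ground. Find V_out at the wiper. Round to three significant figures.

V_out ≈ 34.0 mV

Lower segment x·R_p = 6.139 kΩ; upper segment (1−x)·R_p = 0.9011 kΩ.
Lower segment in parallel with the load: 6.139 ‖ 4.13 = 2.469 kΩ.
V_out = 46.4 × 2.469/(0.9011 + 2.469) = 33.99 mV.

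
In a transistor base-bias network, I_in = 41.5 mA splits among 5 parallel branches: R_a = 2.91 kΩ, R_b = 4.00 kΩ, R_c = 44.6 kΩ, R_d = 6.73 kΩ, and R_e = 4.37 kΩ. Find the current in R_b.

I ≈ 10.4 mA

ΣG = 1/2.91 + 1/4.00 + 1/44.6 + 1/6.73 + 1/4.37 = 0.9935.
R_b takes the fraction G_k/ΣG = 0.2500/0.9935 = 0.2516, so I = 41.5 × 0.2516 = 10.44 mA.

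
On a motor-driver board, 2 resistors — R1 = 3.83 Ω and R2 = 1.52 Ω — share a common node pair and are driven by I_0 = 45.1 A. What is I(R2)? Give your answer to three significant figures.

I ≈ 32.3 A

Two-branch current divider: I_k = I_0 · R_other/(R_1 + R_2).
I(R2) = 45.1 × 3.83/(3.83 + 1.52) = 45.1 × 0.7159 = 32.29 A.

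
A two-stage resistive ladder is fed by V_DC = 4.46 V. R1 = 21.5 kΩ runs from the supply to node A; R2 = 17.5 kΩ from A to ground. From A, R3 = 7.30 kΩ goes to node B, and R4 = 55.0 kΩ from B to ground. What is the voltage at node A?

V_A ≈ 1.73 V

The second stage (R3 + R4 = 62.30 kΩ) loads node A in parallel with R2.
Effective lower resistance at A: R2 ‖ 62.30 = 13.66 kΩ.
So V_A = 4.46 × 0.3885 = 1.733 V.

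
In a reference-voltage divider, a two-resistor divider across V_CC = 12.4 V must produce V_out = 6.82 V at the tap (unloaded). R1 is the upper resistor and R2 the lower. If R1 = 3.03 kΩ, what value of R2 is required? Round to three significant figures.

R2 ≈ 3.70 kΩ

The divider ratio is R2/(R1+R2) = 6.82/12.4 = 0.5500.
So R2 = R1 · V_out/(V_CC − V_out) = 3.03 × 6.82/(12.4 − 6.82) = 3.03 × 1.222 = 3.703 kΩ.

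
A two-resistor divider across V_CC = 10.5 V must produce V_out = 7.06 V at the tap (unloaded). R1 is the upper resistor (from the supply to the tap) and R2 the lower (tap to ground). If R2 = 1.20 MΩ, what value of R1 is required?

R1 ≈ 0.585 MΩ

V_out/V_CC = R2/(R1+R2) = 0.6724.
R1 = R2·(1/k − 1) = 1.20 × 0.4873 = 0.5847 MΩ.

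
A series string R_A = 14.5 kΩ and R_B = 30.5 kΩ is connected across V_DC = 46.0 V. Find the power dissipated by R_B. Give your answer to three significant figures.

P ≈ 31.9 mW

Series current I = V_DC/ΣR = 46.0/45.00 = 1.022 mA.
P(R_B) = I²·R_B = (1.022)² × 30.5 = 31.87 mW.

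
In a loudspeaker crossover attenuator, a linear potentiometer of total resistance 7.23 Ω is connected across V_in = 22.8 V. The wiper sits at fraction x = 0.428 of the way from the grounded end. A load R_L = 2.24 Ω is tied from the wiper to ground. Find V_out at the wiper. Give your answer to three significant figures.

Lower segment x·R_p = 3.094 Ω; upper segment (1−x)·R_p = 4.136 Ω.
Lower segment in parallel with the load: 3.094 ‖ 2.24 = 1.299 Ω.
Then V_out = V_in · 1.299/(4.136 + 1.299) = 5.451 V.
(Unloaded: V_out = x·V_in = 9.76 V.)

V_out ≈ 5.45 V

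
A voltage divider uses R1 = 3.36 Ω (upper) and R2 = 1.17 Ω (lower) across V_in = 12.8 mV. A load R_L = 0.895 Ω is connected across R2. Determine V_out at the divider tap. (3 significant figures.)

First combine the lower leg with the load: R2 ‖ R_L = 0.5071 Ω.
Voltage divider with the loaded lower leg: V_out = 12.8 × 0.5071/(3.36 + 0.5071) = 12.8 × 0.1311 = 1.678 mV.

V_out ≈ 1.68 mV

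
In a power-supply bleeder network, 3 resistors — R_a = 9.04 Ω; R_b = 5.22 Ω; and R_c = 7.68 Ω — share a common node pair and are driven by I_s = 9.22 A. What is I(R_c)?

I ≈ 2.78 A

Conductances: ΣG = 1/9.04 + 1/5.22 + 1/7.68 = 0.4324 (1/Ω).
By the current-divider rule, I = I_s · G_k/ΣG = 9.22 × 0.3011 = 2.776 A.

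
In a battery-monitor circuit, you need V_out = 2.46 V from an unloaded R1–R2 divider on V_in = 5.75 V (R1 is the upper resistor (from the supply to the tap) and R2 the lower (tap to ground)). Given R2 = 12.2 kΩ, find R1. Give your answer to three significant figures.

R1 ≈ 16.3 kΩ

The divider ratio is R2/(R1+R2) = 2.46/5.75 = 0.4278.
Rearranging, R1 = R2·(1−k)/k = 12.2 × 1.337 = 16.32 kΩ.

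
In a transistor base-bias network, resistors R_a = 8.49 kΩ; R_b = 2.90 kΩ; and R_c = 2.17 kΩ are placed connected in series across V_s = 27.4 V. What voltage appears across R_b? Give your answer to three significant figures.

ΣR = 8.49 + 2.90 + 2.17 = 13.56 kΩ.
By the voltage-divider rule, V = 27.4 × 2.900/13.56 = 5.860 V.

V ≈ 5.86 V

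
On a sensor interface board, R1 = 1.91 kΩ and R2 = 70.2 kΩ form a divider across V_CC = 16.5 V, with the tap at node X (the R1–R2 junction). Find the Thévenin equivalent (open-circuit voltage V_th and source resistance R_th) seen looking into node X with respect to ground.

V_th ≈ 16.1 V, R_th ≈ 1.86 kΩ

V_th is the unloaded tap voltage: V_CC · R2/(R1+R2) = 16.5 × 0.9735 = 16.06 V.
With V_CC suppressed (replaced by a short), R_th = R1 ‖ R2 = (1.910 × 70.2)/(1.910 + 70.2) = 1.859 kΩ.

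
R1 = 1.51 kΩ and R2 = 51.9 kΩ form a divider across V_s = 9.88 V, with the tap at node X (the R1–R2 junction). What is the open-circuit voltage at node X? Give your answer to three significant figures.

With X open, the divider is unloaded: V_th = 9.88 × 51.9/53.41 = 9.601 V.

V_th ≈ 9.60 V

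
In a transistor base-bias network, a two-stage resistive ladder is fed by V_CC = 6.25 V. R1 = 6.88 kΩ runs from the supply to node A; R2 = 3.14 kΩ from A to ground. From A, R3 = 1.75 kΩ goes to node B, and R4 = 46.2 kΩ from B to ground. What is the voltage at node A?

V_A ≈ 1.87 V

Looking into the second stage from A: R3 + R4 = 47.95 kΩ appears in parallel with R2.
Effective lower resistance at A: R2 ‖ 47.95 = 2.947 kΩ.
First divider: V_A = V_CC · 2.947/(6.88 + 2.947) = 1.874 V.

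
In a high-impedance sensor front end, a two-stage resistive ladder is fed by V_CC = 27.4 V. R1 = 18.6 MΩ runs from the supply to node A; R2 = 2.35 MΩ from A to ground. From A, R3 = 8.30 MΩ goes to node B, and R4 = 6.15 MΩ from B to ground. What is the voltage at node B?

Node A sees R2 in parallel with the series input of stage 2, R3 + R4 = 14.45 MΩ.
R2 ‖ (R3+R4) = 2.021 MΩ.
First divider: V_A = V_CC · 2.021/(18.6 + 2.021) = 2.686 V.
Stage 2 is unloaded, so V_B = V_A · R4/(R3+R4) = 2.686 × 6.15/14.45 = 1.143 V.

V_B ≈ 1.14 V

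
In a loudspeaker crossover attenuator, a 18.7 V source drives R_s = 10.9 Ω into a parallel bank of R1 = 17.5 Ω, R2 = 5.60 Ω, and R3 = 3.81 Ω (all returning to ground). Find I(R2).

I ≈ 0.519 A

Parallel bank: R_p = 1/(1/17.5 + 1/5.60 + 1/3.81) = 2.007 Ω.
V_A by voltage divider: V_A = 18.7 × 2.007/(10.9 + 2.007) = 2.908 V.
Branch current I = V_A/R2 = 2.908/5.60 = 0.5193 A.
(Check via current divider: I_total = 1.449 A; share G_k/ΣG = 0.3584 → same result.)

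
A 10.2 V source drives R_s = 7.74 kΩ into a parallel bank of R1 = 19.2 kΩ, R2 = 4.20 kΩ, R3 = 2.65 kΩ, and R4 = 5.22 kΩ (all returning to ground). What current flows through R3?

I ≈ 0.503 mA

Equivalent of the parallel group: R_p = 1.164 kΩ.
V_A = 10.2 × 1.164/8.904 = 1.333 V.
Branch current I = V_A/R3 = 1.333/2.65 = 0.5032 mA.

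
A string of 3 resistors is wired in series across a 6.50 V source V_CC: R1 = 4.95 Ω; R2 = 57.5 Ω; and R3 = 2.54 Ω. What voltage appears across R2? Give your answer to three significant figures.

ΣR = 4.95 + 57.5 + 2.54 = 64.99 Ω.
By the voltage-divider rule, V = 6.50 × 57.50/64.99 = 5.751 V.

V ≈ 5.75 V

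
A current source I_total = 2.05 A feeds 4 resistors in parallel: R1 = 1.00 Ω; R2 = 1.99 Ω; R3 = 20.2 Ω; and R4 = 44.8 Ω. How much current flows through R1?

Total conductance ΣG = 1/1.00 + 1/1.99 + 1/20.2 + 1/44.8 = 1.574 (units of 1/Ω).
R1 takes the fraction G_k/ΣG = 1.000/1.574 = 0.6352, so I = 2.05 × 0.6352 = 1.302 A.

I ≈ 1.30 A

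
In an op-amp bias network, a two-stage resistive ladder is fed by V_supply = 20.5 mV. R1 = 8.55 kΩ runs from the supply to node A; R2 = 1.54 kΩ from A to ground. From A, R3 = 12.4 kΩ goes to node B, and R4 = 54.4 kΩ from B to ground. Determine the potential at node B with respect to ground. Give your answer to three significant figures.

The second stage (R3 + R4 = 66.80 kΩ) loads node A in parallel with R2.
R2 ‖ (R3+R4) = 1.505 kΩ.
V_A = 20.5 × 1.505/(8.55 + 1.505) = 3.069 mV.
Then the unloaded second divider: V_B = V_A × R4/(R3+R4) = 3.069 × 0.8144 = 2.499 mV.

V_B ≈ 2.50 mV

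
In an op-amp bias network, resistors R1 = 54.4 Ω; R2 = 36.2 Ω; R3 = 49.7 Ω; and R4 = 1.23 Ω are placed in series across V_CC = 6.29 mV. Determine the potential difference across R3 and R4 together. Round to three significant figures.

Total series resistance ΣR = 54.4 + 36.2 + 49.7 + 1.23 = 141.5 Ω.
R_{R3..R4} = 49.7 + 1.23 = 50.93 Ω.
V = V_CC · R/ΣR = 6.29 × 0.3599 = 2.263 mV.

V ≈ 2.26 mV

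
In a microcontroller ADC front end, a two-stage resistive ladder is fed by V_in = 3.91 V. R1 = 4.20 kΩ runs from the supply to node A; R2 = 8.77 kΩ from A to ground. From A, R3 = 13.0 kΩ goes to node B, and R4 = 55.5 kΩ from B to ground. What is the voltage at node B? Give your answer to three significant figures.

The second stage (R3 + R4 = 68.50 kΩ) loads node A in parallel with R2.
Effective lower resistance at A: R2 ‖ 68.50 = 7.775 kΩ.
So V_A = 3.91 × 0.6493 = 2.539 V.
V_B = V_A × 0.8102 = 2.057 V.

V_B ≈ 2.06 V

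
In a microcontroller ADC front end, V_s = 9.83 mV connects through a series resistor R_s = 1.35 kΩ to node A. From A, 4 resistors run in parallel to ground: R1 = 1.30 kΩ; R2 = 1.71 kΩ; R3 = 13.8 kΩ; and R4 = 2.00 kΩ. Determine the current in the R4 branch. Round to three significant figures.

I ≈ 1.36 µA

Parallel bank: R_p = 1/(1/1.30 + 1/1.71 + 1/13.8 + 1/2.00) = 0.5191 kΩ.
V_A = 9.83 × 0.5191/1.869 = 2.730 mV.
Branch current I = V_A/R4 = 2.730/2.00 = 1.365 µA.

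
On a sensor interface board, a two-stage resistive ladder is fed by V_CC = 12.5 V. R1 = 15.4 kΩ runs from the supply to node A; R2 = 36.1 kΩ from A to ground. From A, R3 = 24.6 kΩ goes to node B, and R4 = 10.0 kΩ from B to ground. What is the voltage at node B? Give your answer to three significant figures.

V_B ≈ 1.93 V

The second stage (R3 + R4 = 34.60 kΩ) loads node A in parallel with R2.
R2 ‖ (R3+R4) = 17.67 kΩ.
First divider: V_A = V_CC · 17.67/(15.4 + 17.67) = 6.678 V.
Then the unloaded second divider: V_B = V_A × R4/(R3+R4) = 6.678 × 0.2890 = 1.930 V.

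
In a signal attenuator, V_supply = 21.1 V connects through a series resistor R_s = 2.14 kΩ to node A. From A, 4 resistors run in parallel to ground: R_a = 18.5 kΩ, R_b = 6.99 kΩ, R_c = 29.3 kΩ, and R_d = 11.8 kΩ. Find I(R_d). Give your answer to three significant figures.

Combine the parallel branches: R_p = (1/18.5 + 1/6.99 + 1/29.3 + 1/11.8)⁻¹ = 3.165 kΩ.
V_A by voltage divider: V_A = 21.1 × 3.165/(2.14 + 3.165) = 12.59 V.
I(R_d) = V_A / R_d = 12.59/11.8 = 1.067 mA.

I ≈ 1.07 mA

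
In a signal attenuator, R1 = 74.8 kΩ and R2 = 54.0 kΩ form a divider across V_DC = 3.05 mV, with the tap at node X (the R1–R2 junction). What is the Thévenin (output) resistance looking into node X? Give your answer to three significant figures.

Looking into X with the source shorted: R_th = R1·R2/(R1+R2) = 74.80 × 54.0/128.8 = 31.36 kΩ.

R_th ≈ 31.4 kΩ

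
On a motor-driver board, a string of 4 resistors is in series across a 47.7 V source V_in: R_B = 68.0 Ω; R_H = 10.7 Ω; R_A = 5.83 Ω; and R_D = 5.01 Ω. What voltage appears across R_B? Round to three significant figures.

ΣR = 68.0 + 10.7 + 5.83 + 5.01 = 89.54 Ω.
By the voltage-divider rule, V = 47.7 × 68.00/89.54 = 36.23 V.

V ≈ 36.2 V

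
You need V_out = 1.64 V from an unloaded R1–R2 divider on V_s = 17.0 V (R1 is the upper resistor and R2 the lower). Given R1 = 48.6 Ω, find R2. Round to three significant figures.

R2 ≈ 5.19 Ω

Required fraction k = V_out/V_s = 0.09647.
Rearranging, R2 = R1·k/(1−k) = 48.6 × 0.1068 = 5.189 Ω.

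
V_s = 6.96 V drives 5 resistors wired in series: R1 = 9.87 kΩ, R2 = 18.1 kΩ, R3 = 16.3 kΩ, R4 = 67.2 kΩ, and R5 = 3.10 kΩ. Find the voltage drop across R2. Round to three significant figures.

V ≈ 1.10 V

Series total: ΣR = 9.87 + 18.1 + 16.3 + 67.2 + 3.10 = 114.6 kΩ.
By the voltage-divider rule, V = 6.96 × 18.10/114.6 = 1.100 V.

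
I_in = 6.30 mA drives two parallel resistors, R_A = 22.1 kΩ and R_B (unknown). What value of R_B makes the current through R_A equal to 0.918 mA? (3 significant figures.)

The fraction through R_A equals R_B/(R_A+R_B).
0.918/6.30 = R_B/(R_A + R_B) → R_B = R_A · (0.1457)/(1 − 0.1457) = 22.1 × 0.1706 = 3.770 kΩ.

R_B ≈ 3.77 kΩ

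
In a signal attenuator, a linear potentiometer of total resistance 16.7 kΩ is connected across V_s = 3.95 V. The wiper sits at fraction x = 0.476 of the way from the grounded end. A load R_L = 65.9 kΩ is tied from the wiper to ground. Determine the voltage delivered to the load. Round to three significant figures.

V_out ≈ 1.77 V

The pot divides into 8.751 kΩ above the wiper and 7.949 kΩ below.
(x·R_p) ‖ R_L = 7.094 kΩ.
Then V_out = V_s · 7.094/(8.751 + 7.094) = 1.768 V.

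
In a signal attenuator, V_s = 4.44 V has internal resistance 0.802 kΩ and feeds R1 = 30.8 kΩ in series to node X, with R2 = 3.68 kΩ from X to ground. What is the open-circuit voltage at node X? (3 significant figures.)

V_th ≈ 0.463 V

R1' = 0.802 + 30.8 = 31.60 kΩ (source resistance + R1).
V_th is the unloaded tap voltage: V_s · R2/(R1'+R2) = 4.44 × 0.1043 = 0.4631 V.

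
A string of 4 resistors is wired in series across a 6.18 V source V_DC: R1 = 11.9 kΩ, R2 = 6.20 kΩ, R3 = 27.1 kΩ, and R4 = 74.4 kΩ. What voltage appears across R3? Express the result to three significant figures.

V ≈ 1.40 V

Total series resistance ΣR = 11.9 + 6.20 + 27.1 + 74.4 = 119.6 kΩ.
V = V_DC · R/ΣR = 6.18 × 0.2266 = 1.400 V.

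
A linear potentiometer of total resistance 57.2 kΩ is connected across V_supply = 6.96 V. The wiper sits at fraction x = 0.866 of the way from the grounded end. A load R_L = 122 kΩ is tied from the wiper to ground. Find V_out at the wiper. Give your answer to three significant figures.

The pot divides into 7.665 kΩ above the wiper and 49.54 kΩ below.
Lower segment in parallel with the load: 49.54 ‖ 122 = 35.23 kΩ.
V_out = 6.96 × 35.23/(7.665 + 35.23) = 5.716 V.
(Unloaded: V_out = x·V_supply = 6.03 V.)

V_out ≈ 5.72 V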